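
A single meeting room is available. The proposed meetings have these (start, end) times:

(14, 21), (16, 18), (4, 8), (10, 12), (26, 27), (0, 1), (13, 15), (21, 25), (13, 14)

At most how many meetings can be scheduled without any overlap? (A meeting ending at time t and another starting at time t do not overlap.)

7

By end time: (0,1), (4,8), (10,12), (13,14), (13,15), (16,18), (14,21), (21,25), (26,27).
Pick (0,1); next start ≥ 1 → (4,8); next start ≥ 8 → (10,12); next start ≥ 12 → (13,14); next start ≥ 14 → (16,18); next start ≥ 18 → (21,25); next start ≥ 25 → (26,27).
Selected 7 meetings.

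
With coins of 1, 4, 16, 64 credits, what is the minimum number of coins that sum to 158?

8

Greedy: take as many of the largest coin as possible, then repeat with the remainder.
158 − 2×64→30 − 1×16→14 − 3×4→2 − 2×1→0
Total coins = 2 + 1 + 3 + 2 = 8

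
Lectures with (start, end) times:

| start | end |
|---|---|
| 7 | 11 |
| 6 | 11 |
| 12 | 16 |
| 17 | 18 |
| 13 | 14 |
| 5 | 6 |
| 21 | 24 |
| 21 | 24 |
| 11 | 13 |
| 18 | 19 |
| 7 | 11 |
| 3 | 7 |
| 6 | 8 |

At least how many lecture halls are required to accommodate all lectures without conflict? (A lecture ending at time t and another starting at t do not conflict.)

4

Count concurrent intervals with a sweep; the peak is the room count.
Events (time:±→running): 3:+→1 5:+→2 6:-→1 6:+→2 6:+→3 7:-→2 7:+→3 7:+→4 … peak 4.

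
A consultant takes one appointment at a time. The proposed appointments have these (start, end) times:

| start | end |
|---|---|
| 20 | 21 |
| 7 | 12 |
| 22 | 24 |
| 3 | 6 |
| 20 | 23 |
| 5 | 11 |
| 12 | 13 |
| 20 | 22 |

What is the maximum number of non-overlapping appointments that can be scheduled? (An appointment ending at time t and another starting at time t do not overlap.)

Sorted by end: (3,6)  (5,11)  (7,12)  (12,13)  (20,21)  (20,22)  (20,23)  (22,24)
take (3,6); skip (5,11); take (7,12); take (12,13); take (20,21); skip (20,23); take (22,24).
Selected 5 appointments.

5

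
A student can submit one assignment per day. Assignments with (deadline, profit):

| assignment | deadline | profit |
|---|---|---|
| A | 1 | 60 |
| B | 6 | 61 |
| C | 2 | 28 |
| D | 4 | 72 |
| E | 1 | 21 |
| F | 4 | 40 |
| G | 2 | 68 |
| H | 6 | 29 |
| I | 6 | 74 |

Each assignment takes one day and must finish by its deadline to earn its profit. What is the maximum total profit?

375

By profit: I(d6,74), D(d4,72), G(d2,68), B(d6,61), A(d1,60), F(d4,40), H(d6,29), C(d2,28), E(d1,21)
I→slot 6; D→slot 4; G→slot 2; B→slot 5; A→slot 1; F→slot 3; H skipped; C skipped; E skipped.
Profit = 60 + 68 + 40 + 72 + 61 + 74 = 375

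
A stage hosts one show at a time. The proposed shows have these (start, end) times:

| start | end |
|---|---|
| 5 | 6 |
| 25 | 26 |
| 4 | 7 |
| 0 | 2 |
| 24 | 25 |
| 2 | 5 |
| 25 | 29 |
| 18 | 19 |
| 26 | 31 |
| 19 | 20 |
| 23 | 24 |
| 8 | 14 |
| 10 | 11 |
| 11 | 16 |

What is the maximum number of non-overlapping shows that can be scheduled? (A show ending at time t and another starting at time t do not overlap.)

11

By end time: (0,2), (2,5), (5,6), (4,7), (10,11), (8,14), (11,16), (18,19), (19,20), (23,24), (24,25), (25,26), (25,29), (26,31).
Pick (0,2); next start ≥ 2 → (2,5); next start ≥ 5 → (5,6); next start ≥ 6 → (10,11); next start ≥ 11 → (11,16); next start ≥ 16 → (18,19); next start ≥ 19 → (19,20); next start ≥ 20 → (23,24); next start ≥ 24 → (24,25); next start ≥ 25 → (25,26); next start ≥ 26 → (26,31).
Selected 11 shows.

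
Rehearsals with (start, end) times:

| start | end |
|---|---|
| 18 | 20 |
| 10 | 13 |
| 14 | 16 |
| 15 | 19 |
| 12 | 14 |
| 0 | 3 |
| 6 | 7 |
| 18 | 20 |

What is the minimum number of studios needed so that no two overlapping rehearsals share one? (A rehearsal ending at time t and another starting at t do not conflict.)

3

Count concurrent intervals with a sweep; the peak is the room count.
starts: [0, 6, 10, 12, 14, 15, 18, 18]
ends:   [3, 7, 13, 14, 16, 19, 20, 20]
s0→1 e3→0 s6→1 e7→0 s10→1 s12→2 e13→1 e14→0 s14→1 s15→2 e16→1 s18→2 s18→3  — peak 3.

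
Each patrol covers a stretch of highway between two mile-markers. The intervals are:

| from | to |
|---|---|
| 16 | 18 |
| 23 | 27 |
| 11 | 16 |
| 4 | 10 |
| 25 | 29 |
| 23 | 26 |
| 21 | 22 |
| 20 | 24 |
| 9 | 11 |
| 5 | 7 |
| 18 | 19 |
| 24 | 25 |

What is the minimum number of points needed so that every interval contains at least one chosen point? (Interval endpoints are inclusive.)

Sort by right endpoint; whenever an interval is uncovered, place a point at its right end.
By right end: [5,7]  [4,10]  [9,11]  [11,16]  [16,18]  [18,19]  [21,22]  [20,24]  [24,25]  [23,26]  [23,27]  [25,29]
[5,7] uncovered → point at 7; [9,11] uncovered → point at 11; [16,18] uncovered → point at 18; [21,22] uncovered → point at 22; [24,25] uncovered → point at 25.
Points: 7, 11, 18, 22, 25 (5 total).

5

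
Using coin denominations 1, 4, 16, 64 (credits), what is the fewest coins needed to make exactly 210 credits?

6

Use the largest denomination that fits, subtract, and repeat.
210 = 3×64 + 1×16 + 2×1
Total coins = 3 + 1 + 2 = 6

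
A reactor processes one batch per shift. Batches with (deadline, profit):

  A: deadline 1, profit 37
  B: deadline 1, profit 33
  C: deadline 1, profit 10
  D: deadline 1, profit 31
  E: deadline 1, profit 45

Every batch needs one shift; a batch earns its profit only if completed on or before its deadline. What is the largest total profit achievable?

45

Profit order: E=45 A=37 B=33 D=31 C=10
Assign: E→slot 1, A skipped, B skipped, D skipped, C skipped.
Slots: [1:E]
Profit = 45 = 45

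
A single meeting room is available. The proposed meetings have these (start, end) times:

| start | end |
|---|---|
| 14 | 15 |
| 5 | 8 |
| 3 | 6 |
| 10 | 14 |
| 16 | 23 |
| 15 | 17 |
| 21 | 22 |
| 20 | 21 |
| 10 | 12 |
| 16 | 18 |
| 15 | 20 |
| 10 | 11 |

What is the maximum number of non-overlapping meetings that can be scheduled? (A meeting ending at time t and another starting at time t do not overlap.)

6

Order by finish time; keep every interval that doesn't clash with the previous kept one.
Sorted by end: (3,6)  (5,8)  (10,11)  (10,12)  (10,14)  (14,15)  (15,17)  (16,18)  (15,20)  (20,21)  (21,22)  (16,23)
take (3,6); skip (5,8); take (10,11); skip (10,12); take (14,15); take (15,17); take (20,21); take (21,22).
Selected 6 meetings.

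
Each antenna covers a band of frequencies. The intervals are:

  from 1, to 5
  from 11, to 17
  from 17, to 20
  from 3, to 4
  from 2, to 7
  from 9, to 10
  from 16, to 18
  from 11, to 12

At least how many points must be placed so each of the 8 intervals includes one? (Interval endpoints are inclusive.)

4

Process intervals by earliest right end; each time one isn't hit yet, stab at its right endpoint.
By right end: [3,4]  [1,5]  [2,7]  [9,10]  [11,12]  [11,17]  [16,18]  [17,20]
[3,4] uncovered → point at 4; [9,10] uncovered → point at 10; [11,12] uncovered → point at 12; [16,18] uncovered → point at 18.
Points: 4, 10, 12, 18 (4 total).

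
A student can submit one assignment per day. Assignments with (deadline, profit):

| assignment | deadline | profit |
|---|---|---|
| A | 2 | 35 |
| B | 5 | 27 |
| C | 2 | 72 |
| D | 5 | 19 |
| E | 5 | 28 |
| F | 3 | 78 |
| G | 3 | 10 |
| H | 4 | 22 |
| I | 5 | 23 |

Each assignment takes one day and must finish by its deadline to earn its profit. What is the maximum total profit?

240

By profit: F(d3,78), C(d2,72), A(d2,35), E(d5,28), B(d5,27), I(d5,23), H(d4,22), D(d5,19), G(d3,10)
F→slot 3; C→slot 2; A→slot 1; E→slot 5; B→slot 4; I skipped; H skipped; D skipped; G skipped.
Profit = 35 + 72 + 78 + 27 + 28 = 240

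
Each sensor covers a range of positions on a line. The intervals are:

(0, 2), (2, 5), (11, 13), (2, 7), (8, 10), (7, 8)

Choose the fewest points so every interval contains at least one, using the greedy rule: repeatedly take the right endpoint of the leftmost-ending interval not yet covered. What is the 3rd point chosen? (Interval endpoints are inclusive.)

Sorted: [0,2] [2,5] [2,7] [7,8] [8,10] [11,13]
{[0,2],[2,5],[2,7]} hit by 2; {[7,8],[8,10]} hit by 8; {[11,13]} hit by 13.
Points: 2, 8, 13 (3 total).

13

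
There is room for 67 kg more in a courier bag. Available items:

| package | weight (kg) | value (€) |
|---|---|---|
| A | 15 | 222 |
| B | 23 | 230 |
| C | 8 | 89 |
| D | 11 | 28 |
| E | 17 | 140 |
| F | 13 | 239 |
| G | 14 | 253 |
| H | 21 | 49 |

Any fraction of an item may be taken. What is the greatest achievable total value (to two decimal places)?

Order: F (239/13=18.38) > G (253/14=18.07) > A (222/15=14.80) > C (89/8=11.12) > B (230/23=10.00) > E (140/17=8.24) > D (28/11=2.55) > H (49/21=2.33)
Fill: take F (13 @ 239) → take G (14 @ 253) → take A (15 @ 222) → take C (8 @ 89) → take 17/23 of B → 170.00; 67/67 used.
Total value = 973.00

973.00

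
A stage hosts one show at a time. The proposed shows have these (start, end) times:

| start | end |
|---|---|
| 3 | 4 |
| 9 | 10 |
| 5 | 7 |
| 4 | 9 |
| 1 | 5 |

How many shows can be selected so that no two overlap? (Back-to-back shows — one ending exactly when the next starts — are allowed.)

Sort by end time and greedily take each interval whose start is ≥ the last chosen end.
By end time: (3,4), (1,5), (5,7), (4,9), (9,10).
Pick (3,4); next start ≥ 4 → (5,7); next start ≥ 7 → (9,10).
Selected 3 shows.

3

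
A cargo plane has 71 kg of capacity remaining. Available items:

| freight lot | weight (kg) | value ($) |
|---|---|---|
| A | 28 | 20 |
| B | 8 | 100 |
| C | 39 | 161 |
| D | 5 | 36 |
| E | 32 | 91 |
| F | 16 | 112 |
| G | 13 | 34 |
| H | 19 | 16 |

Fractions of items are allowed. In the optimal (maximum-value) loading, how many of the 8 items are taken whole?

Ratios (sorted): B 12.50, D 7.20, F 7.00, C 4.13, E 2.84, G 2.62, H 0.84, A 0.71
take B (8 @ 100); take D (5 @ 36); take F (16 @ 112); take C (39 @ 161); take 3/32 of E → 8.53. Capacity used 71/71.
4 item(s) taken whole; one partial (take 3/32 of E).

4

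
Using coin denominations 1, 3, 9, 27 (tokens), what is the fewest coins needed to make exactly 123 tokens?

7

123 = 4×27 + 1×9 + 2×3
Total coins = 4 + 1 + 2 = 7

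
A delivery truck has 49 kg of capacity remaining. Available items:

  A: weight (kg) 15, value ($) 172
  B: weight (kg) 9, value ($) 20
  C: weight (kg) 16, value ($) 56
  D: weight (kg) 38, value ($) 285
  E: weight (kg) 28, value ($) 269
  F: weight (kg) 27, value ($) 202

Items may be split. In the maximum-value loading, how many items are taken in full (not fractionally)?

2

Ratios (sorted): A 11.47, E 9.61, D 7.50, F 7.48, C 3.50, B 2.22
take A (15 @ 172); take E (28 @ 269); take 6/38 of D → 45.00. Capacity used 49/49.
2 item(s) taken whole; one partial (take 6/38 of D).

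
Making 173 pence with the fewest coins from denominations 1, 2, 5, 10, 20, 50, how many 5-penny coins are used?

0

173 = 3×50 + 1×20 + 1×2 + 1×1
Count of 5: 0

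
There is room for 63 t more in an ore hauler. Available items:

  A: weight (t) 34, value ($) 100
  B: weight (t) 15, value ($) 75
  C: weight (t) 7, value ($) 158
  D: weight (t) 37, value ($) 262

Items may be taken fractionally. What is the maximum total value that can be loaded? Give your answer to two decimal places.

506.76

Sort by value per unit weight and fill in that order.
Order: C (158/7=22.57) > D (262/37=7.08) > B (75/15=5.00) > A (100/34=2.94)
Fill: take C (7 @ 158) → take D (37 @ 262) → take B (15 @ 75) → take 4/34 of A → 11.76; 63/63 used.
Total value = 506.76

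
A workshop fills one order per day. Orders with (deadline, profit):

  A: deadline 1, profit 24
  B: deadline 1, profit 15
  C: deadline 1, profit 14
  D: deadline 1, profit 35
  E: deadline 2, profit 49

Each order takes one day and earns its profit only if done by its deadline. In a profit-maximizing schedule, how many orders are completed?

Sort by profit descending; place each in the latest free slot ≤ its deadline.
Profit order: E=49 D=35 A=24 B=15 C=14
Assign: E→slot 2, D→slot 1, A skipped, B skipped, C skipped.
Slots: [1:D] [2:E]
2 of 5 scheduled.

2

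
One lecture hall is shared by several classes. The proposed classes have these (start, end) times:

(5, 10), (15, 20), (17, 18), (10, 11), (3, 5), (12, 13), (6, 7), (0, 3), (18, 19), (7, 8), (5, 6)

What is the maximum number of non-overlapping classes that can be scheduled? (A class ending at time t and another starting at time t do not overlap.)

By end time: (0,3), (3,5), (5,6), (6,7), (7,8), (5,10), (10,11), (12,13), (17,18), (18,19), (15,20).
Pick (0,3); next start ≥ 3 → (3,5); next start ≥ 5 → (5,6); next start ≥ 6 → (6,7); next start ≥ 7 → (7,8); next start ≥ 8 → (10,11); next start ≥ 11 → (12,13); next start ≥ 13 → (17,18); next start ≥ 18 → (18,19).
Selected 9 classes.

9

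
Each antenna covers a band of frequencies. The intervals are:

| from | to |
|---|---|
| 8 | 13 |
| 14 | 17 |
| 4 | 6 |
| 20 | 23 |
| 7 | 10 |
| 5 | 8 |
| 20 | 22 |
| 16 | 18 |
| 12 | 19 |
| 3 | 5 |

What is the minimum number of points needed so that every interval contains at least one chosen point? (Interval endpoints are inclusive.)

Sorted: [3,5] [4,6] [5,8] [7,10] [8,13] [14,17] [16,18] [12,19] [20,22] [20,23]
{[3,5],[4,6],[5,8]} hit by 5; {[7,10],[8,13]} hit by 10; {[14,17],[16,18],[12,19]} hit by 17; {[20,22],[20,23]} hit by 22.
Points: 5, 10, 17, 22 (4 total).

4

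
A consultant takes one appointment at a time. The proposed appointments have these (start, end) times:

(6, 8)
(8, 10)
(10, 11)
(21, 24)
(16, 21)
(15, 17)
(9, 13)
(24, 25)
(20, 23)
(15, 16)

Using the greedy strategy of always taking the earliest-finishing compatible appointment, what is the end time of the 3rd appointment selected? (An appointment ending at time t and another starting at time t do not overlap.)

11

Order by finish time; keep every interval that doesn't clash with the previous kept one.
By end time: (6,8), (8,10), (10,11), (9,13), (15,16), (15,17), (16,21), (20,23), (21,24), (24,25).
Pick (6,8); next start ≥ 8 → (8,10); next start ≥ 10 → (10,11); next start ≥ 11 → (15,16); next start ≥ 16 → (16,21); next start ≥ 21 → (21,24); next start ≥ 24 → (24,25).
Selected: (6,8) (8,10) (10,11) (15,16) (16,21) (21,24) (24,25)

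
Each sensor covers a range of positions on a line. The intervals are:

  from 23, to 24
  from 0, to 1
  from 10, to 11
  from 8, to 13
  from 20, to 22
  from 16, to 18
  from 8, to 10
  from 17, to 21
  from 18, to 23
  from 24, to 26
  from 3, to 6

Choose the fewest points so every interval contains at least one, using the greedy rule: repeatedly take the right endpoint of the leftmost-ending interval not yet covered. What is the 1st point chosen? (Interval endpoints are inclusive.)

By right end: [0,1]  [3,6]  [8,10]  [10,11]  [8,13]  [16,18]  [17,21]  [20,22]  [18,23]  [23,24]  [24,26]
[0,1] uncovered → point at 1; [3,6] uncovered → point at 6; [8,10] uncovered → point at 10; [16,18] uncovered → point at 18; [20,22] uncovered → point at 22; [23,24] uncovered → point at 24.
Points: 1, 6, 10, 18, 22, 24 (6 total).

1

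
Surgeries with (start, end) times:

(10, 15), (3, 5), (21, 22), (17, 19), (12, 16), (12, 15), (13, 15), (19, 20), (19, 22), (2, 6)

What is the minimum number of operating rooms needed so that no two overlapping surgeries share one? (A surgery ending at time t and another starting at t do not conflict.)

4

starts: [2, 3, 10, 12, 12, 13, 17, 19, 19, 21]
ends:   [5, 6, 15, 15, 15, 16, 19, 20, 22, 22]
s2→1 s3→2 e5→1 e6→0 s10→1 s12→2 s12→3 s13→4  — peak 4.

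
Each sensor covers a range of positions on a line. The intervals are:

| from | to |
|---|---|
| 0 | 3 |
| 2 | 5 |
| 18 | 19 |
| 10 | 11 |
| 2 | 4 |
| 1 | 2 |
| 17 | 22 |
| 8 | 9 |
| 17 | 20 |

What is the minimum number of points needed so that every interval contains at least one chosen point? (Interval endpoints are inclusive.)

By right end: [1,2]  [0,3]  [2,4]  [2,5]  [8,9]  [10,11]  [18,19]  [17,20]  [17,22]
[1,2] uncovered → point at 2; [8,9] uncovered → point at 9; [10,11] uncovered → point at 11; [18,19] uncovered → point at 19.
Points: 2, 9, 11, 19 (4 total).

4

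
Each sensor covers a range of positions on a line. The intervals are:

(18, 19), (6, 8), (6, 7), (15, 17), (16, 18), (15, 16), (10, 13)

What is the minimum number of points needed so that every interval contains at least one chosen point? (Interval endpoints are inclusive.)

4

Process intervals by earliest right end; each time one isn't hit yet, stab at its right endpoint.
By right end: [6,7]  [6,8]  [10,13]  [15,16]  [15,17]  [16,18]  [18,19]
[6,7] uncovered → point at 7; [10,13] uncovered → point at 13; [15,16] uncovered → point at 16; [18,19] uncovered → point at 19.
Points: 7, 13, 16, 19 (4 total).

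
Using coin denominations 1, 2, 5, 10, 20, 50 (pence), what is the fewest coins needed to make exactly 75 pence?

Greedy: take as many of the largest coin as possible, then repeat with the remainder.
75 − 1×50→25 − 1×20→5 − 1×5→0
Total coins = 1 + 1 + 1 = 3

3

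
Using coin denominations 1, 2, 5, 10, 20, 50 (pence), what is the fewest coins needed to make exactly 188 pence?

8

188 = 3×50 + 1×20 + 1×10 + 1×5 + 1×2 + 1×1
Total coins = 3 + 1 + 1 + 1 + 1 + 1 = 8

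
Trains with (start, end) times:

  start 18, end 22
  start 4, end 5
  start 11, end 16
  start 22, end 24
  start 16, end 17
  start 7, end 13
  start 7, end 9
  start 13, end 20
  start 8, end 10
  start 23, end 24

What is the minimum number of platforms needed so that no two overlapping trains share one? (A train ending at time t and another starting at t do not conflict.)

3

Count concurrent intervals with a sweep; the peak is the room count.
starts: [4, 7, 7, 8, 11, 13, 16, 18, 22, 23]
ends:   [5, 9, 10, 13, 16, 17, 20, 22, 24, 24]
s4→1 e5→0 s7→1 s7→2 s8→3  — peak 3.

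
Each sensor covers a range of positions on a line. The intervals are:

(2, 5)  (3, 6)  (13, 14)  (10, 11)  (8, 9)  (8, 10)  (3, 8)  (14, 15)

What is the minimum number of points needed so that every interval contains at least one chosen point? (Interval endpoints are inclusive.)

Sorted: [2,5] [3,6] [3,8] [8,9] [8,10] [10,11] [13,14] [14,15]
{[2,5],[3,6],[3,8]} hit by 5; {[8,9],[8,10]} hit by 9; {[10,11]} hit by 11; {[13,14],[14,15]} hit by 14.
Points: 5, 9, 11, 14 (4 total).

4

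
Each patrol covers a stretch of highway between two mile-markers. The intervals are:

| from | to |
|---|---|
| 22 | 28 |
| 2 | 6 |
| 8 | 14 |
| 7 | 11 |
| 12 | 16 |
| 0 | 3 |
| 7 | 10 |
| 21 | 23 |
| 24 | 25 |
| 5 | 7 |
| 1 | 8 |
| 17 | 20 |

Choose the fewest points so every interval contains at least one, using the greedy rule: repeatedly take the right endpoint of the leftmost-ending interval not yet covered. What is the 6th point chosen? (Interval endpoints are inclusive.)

25

Process intervals by earliest right end; each time one isn't hit yet, stab at its right endpoint.
Sorted: [0,3] [2,6] [5,7] [1,8] [7,10] [7,11] [8,14] [12,16] [17,20] [21,23] [24,25] [22,28]
{[0,3],[2,6]} hit by 3; {[5,7],[1,8],[7,10],[7,11]} hit by 7; {[8,14],[12,16]} hit by 14; {[17,20]} hit by 20; {[21,23]} hit by 23; {[24,25],[22,28]} hit by 25.
Points: 3, 7, 14, 20, 23, 25 (6 total).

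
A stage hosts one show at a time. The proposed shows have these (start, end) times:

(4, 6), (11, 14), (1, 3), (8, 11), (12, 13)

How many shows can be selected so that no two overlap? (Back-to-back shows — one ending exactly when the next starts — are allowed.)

4

Order by finish time; keep every interval that doesn't clash with the previous kept one.
Sorted by end: (1,3)  (4,6)  (8,11)  (12,13)  (11,14)
take (1,3); take (4,6); take (8,11); take (12,13); skip (11,14).
Selected 4 shows.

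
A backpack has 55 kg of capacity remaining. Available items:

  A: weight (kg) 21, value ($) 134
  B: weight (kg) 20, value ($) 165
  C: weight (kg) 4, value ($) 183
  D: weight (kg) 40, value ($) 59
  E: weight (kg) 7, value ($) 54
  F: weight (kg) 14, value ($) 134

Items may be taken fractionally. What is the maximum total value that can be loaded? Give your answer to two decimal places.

599.81

Ratios (sorted): C 45.75, F 9.57, B 8.25, E 7.71, A 6.38, D 1.48
take C (4 @ 183); take F (14 @ 134); take B (20 @ 165); take E (7 @ 54); take 10/21 of A → 63.81. Capacity used 55/55.
Total value = 599.81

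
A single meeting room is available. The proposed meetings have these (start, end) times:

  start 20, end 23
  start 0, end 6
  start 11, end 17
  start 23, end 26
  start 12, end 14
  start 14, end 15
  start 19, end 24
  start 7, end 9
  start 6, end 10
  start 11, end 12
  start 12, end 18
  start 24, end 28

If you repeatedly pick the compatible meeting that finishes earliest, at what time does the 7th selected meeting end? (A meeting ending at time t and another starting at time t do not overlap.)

Sorted by end: (0,6)  (7,9)  (6,10)  (11,12)  (12,14)  (14,15)  (11,17)  (12,18)  (20,23)  (19,24)  (23,26)  (24,28)
take (0,6); take (7,9); take (11,12); take (12,14); take (14,15); take (20,23); skip (19,24); take (23,26); skip (24,28).
Selected: (0,6) (7,9) (11,12) (12,14) (14,15) (20,23) (23,26)

26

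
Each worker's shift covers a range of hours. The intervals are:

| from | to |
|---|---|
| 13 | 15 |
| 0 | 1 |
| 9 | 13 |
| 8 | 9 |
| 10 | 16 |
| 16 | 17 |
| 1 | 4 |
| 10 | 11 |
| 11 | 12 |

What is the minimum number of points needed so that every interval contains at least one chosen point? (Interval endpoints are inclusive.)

Process intervals by earliest right end; each time one isn't hit yet, stab at its right endpoint.
Sorted: [0,1] [1,4] [8,9] [10,11] [11,12] [9,13] [13,15] [10,16] [16,17]
{[0,1],[1,4]} hit by 1; {[8,9]} hit by 9; {[10,11],[11,12],[9,13]} hit by 11; {[13,15],[10,16]} hit by 15; {[16,17]} hit by 17.
Points: 1, 9, 11, 15, 17 (5 total).

5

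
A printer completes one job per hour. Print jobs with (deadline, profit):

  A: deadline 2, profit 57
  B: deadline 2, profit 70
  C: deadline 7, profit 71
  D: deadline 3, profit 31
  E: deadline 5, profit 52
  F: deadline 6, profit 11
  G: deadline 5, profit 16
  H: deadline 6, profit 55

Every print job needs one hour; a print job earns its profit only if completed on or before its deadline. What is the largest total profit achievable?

By profit: C(d7,71), B(d2,70), A(d2,57), H(d6,55), E(d5,52), D(d3,31), G(d5,16), F(d6,11)
C→slot 7; B→slot 2; A→slot 1; H→slot 6; E→slot 5; D→slot 3; G→slot 4; F skipped.
Profit = 57 + 70 + 31 + 16 + 52 + 55 + 71 = 352

352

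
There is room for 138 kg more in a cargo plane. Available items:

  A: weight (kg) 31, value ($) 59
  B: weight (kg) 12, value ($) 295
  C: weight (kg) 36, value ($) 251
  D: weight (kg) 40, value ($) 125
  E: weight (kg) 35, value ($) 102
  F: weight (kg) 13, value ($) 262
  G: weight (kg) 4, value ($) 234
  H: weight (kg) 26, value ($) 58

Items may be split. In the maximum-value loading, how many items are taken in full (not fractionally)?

5

Sort by value per unit weight and fill in that order.
Order: G (234/4=58.50) > B (295/12=24.58) > F (262/13=20.15) > C (251/36=6.97) > D (125/40=3.12) > E (102/35=2.91) > H (58/26=2.23) > A (59/31=1.90)
Fill: take G (4 @ 234) → take B (12 @ 295) → take F (13 @ 262) → take C (36 @ 251) → take D (40 @ 125) → take 33/35 of E → 96.17; 138/138 used.
5 item(s) taken whole; one partial (take 33/35 of E).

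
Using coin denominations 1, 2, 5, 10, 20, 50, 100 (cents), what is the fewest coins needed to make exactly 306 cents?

Greedy: take as many of the largest coin as possible, then repeat with the remainder.
306 = 3×100 + 1×5 + 1×1
Total coins = 3 + 1 + 1 = 5

5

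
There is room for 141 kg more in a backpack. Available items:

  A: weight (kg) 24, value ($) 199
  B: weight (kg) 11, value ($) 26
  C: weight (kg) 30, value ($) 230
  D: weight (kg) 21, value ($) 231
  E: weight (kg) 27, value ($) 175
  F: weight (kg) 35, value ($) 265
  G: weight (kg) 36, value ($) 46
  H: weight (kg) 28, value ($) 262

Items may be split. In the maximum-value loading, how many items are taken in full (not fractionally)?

Sort by value per unit weight and fill in that order.
Ratios (sorted): D 11.00, H 9.36, A 8.29, C 7.67, F 7.57, E 6.48, B 2.36, G 1.28
take D (21 @ 231); take H (28 @ 262); take A (24 @ 199); take C (30 @ 230); take F (35 @ 265); take 3/27 of E → 19.44. Capacity used 141/141.
5 item(s) taken whole; one partial (take 3/27 of E).

5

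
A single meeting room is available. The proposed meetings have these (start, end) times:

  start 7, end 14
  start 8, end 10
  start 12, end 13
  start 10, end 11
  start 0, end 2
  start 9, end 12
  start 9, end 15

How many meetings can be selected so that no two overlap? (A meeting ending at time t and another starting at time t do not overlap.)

Sort by end time and greedily take each interval whose start is ≥ the last chosen end.
Sorted by end: (0,2)  (8,10)  (10,11)  (9,12)  (12,13)  (7,14)  (9,15)
take (0,2); take (8,10); take (10,11); take (12,13); skip (7,14).
Selected 4 meetings.

4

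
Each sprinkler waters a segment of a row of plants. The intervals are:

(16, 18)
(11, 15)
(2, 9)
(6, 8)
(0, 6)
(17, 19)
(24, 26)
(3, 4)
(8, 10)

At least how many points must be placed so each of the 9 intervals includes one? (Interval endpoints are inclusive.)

5

Sorted: [3,4] [0,6] [6,8] [2,9] [8,10] [11,15] [16,18] [17,19] [24,26]
{[3,4],[0,6]} hit by 4; {[6,8],[2,9],[8,10]} hit by 8; {[11,15]} hit by 15; {[16,18],[17,19]} hit by 18; {[24,26]} hit by 26.
Points: 4, 8, 15, 18, 26 (5 total).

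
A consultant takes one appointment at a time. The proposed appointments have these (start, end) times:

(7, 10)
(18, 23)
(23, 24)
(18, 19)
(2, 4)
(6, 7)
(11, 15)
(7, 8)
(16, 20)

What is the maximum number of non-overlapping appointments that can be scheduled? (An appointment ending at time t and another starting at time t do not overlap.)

6

By end time: (2,4), (6,7), (7,8), (7,10), (11,15), (18,19), (16,20), (18,23), (23,24).
Pick (2,4); next start ≥ 4 → (6,7); next start ≥ 7 → (7,8); next start ≥ 8 → (11,15); next start ≥ 15 → (18,19); next start ≥ 19 → (23,24).
Selected 6 appointments.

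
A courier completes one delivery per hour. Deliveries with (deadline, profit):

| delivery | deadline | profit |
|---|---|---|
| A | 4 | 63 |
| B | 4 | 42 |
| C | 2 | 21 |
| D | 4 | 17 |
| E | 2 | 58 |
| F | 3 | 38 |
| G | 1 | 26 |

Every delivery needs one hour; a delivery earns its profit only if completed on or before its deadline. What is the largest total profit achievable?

Sort by profit descending; place each in the latest free slot ≤ its deadline.
Profit order: A=63 E=58 B=42 F=38 G=26 C=21 D=17
Assign: A→slot 4, E→slot 2, B→slot 3, F→slot 1, G skipped, C skipped, D skipped.
Slots: [1:F] [2:E] [3:B] [4:A]
Profit = 38 + 58 + 42 + 63 = 201

201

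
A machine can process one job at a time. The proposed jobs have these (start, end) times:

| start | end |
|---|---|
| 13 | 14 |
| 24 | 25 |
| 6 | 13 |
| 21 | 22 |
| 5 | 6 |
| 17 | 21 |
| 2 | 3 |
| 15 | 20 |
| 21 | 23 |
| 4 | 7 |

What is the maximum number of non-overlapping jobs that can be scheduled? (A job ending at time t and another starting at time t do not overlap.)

Sort by end time and greedily take each interval whose start is ≥ the last chosen end.
By end time: (2,3), (5,6), (4,7), (6,13), (13,14), (15,20), (17,21), (21,22), (21,23), (24,25).
Pick (2,3); next start ≥ 3 → (5,6); next start ≥ 6 → (6,13); next start ≥ 13 → (13,14); next start ≥ 14 → (15,20); next start ≥ 20 → (21,22); next start ≥ 22 → (24,25).
Selected 7 jobs.

7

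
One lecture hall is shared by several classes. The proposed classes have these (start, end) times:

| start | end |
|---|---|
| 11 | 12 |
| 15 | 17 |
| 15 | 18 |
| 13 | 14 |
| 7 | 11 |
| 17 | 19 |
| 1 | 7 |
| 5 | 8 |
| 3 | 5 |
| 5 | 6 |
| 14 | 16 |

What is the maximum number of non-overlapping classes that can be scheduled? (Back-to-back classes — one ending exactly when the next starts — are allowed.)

Order by finish time; keep every interval that doesn't clash with the previous kept one.
Sorted by end: (3,5)  (5,6)  (1,7)  (5,8)  (7,11)  (11,12)  (13,14)  (14,16)  (15,17)  (15,18)  (17,19)
take (3,5); take (5,6); skip (5,8); take (7,11); take (11,12); take (13,14); take (14,16); take (17,19).
Selected 7 classes.

7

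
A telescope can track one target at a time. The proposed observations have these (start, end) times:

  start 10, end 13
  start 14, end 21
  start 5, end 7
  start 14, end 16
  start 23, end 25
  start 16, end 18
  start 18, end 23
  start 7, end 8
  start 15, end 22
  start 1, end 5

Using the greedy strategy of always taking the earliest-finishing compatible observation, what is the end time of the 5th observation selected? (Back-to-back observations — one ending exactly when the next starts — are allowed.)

16

By end time: (1,5), (5,7), (7,8), (10,13), (14,16), (16,18), (14,21), (15,22), (18,23), (23,25).
Pick (1,5); next start ≥ 5 → (5,7); next start ≥ 7 → (7,8); next start ≥ 8 → (10,13); next start ≥ 13 → (14,16); next start ≥ 16 → (16,18); next start ≥ 18 → (18,23); next start ≥ 23 → (23,25).
Selected: (1,5) (5,7) (7,8) (10,13) (14,16) (16,18) (18,23) (23,25)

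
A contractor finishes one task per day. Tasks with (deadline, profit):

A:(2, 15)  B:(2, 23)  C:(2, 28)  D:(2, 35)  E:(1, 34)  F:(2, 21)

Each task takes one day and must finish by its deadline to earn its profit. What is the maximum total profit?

By profit: D(d2,35), E(d1,34), C(d2,28), B(d2,23), F(d2,21), A(d2,15)
D→slot 2; E→slot 1; C skipped; B skipped; F skipped; A skipped.
Profit = 34 + 35 = 69

69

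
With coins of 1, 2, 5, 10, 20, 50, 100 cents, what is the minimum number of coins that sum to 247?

247 − 2×100→47 − 2×20→7 − 1×5→2 − 1×2→0
Total coins = 2 + 2 + 1 + 1 = 6

6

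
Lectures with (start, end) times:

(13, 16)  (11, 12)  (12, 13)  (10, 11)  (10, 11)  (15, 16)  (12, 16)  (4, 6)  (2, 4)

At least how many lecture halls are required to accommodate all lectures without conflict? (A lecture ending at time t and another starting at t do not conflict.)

The answer is the maximum number of intervals overlapping at any instant.
starts: [2, 4, 10, 10, 11, 12, 12, 13, 15]
ends:   [4, 6, 11, 11, 12, 13, 16, 16, 16]
s2→1 e4→0 s4→1 e6→0 s10→1 s10→2 e11→1 e11→0 s11→1 e12→0 s12→1 s12→2 e13→1 s13→2 s15→3  — peak 3.

3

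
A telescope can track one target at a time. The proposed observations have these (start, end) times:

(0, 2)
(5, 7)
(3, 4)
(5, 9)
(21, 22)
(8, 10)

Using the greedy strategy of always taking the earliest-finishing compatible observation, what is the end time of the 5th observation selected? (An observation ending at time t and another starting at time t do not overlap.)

22

Greedy by earliest finish: after sorting by end time, pick each interval compatible with the last pick.
By end time: (0,2), (3,4), (5,7), (5,9), (8,10), (21,22).
Pick (0,2); next start ≥ 2 → (3,4); next start ≥ 4 → (5,7); next start ≥ 7 → (8,10); next start ≥ 10 → (21,22).
Selected: (0,2) (3,4) (5,7) (8,10) (21,22)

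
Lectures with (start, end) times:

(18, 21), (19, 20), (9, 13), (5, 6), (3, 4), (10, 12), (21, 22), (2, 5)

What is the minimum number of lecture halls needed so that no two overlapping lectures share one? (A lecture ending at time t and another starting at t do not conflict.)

Events (time:±→running): 2:+→1 3:+→2 … peak 2.

2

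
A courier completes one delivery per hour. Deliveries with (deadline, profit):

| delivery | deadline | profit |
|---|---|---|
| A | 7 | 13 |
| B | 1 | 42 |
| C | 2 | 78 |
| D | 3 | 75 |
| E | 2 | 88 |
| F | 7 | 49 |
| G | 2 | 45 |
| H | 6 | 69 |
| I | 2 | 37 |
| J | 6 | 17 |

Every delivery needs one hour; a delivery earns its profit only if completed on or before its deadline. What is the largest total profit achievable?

389

Profit order: E=88 C=78 D=75 H=69 F=49 G=45 B=42 I=37 J=17 A=13
Assign: E→slot 2, C→slot 1, D→slot 3, H→slot 6, F→slot 7, G skipped, B skipped, I skipped, J→slot 5, A→slot 4.
Slots: [1:C] [2:E] [3:D] [4:A] [5:J] [6:H] [7:F]
Profit = 78 + 88 + 75 + 13 + 17 + 69 + 49 = 389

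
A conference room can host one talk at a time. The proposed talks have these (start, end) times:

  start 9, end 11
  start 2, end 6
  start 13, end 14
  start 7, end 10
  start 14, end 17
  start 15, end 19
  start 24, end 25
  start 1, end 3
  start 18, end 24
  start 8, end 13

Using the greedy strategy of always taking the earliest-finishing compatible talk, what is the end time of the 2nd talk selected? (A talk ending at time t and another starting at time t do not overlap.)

10

Sorted by end: (1,3)  (2,6)  (7,10)  (9,11)  (8,13)  (13,14)  (14,17)  (15,19)  (18,24)  (24,25)
take (1,3); take (7,10); skip (9,11); take (13,14); take (14,17); skip (15,19); take (18,24); take (24,25).
Selected: (1,3) (7,10) (13,14) (14,17) (18,24) (24,25)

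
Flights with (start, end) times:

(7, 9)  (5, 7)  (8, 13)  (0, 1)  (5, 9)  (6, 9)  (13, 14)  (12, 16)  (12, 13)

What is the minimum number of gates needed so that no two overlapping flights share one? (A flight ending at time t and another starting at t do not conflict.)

4

Events (time:±→running): 0:+→1 1:-→0 5:+→1 5:+→2 6:+→3 7:-→2 7:+→3 8:+→4 … peak 4.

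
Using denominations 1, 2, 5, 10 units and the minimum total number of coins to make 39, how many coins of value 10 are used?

3

39 = 3×10 + 1×5 + 2×2
Count of 10: 3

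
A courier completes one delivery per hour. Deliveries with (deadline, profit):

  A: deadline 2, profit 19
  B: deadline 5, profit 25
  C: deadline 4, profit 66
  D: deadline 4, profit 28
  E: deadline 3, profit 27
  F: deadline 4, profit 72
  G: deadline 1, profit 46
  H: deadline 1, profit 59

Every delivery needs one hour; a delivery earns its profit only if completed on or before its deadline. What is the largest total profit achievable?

By profit: F(d4,72), C(d4,66), H(d1,59), G(d1,46), D(d4,28), E(d3,27), B(d5,25), A(d2,19)
F→slot 4; C→slot 3; H→slot 1; G skipped; D→slot 2; E skipped; B→slot 5; A skipped.
Profit = 59 + 28 + 66 + 72 + 25 = 250

250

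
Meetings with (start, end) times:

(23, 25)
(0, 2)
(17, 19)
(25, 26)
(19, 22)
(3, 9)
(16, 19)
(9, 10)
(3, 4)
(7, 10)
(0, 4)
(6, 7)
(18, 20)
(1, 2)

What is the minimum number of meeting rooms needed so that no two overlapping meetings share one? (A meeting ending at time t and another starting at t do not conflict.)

starts: [0, 0, 1, 3, 3, 6, 7, 9, 16, 17, 18, 19, 23, 25]
ends:   [2, 2, 4, 4, 7, 9, 10, 10, 19, 19, 20, 22, 25, 26]
s0→1 s0→2 s1→3  — peak 3.

3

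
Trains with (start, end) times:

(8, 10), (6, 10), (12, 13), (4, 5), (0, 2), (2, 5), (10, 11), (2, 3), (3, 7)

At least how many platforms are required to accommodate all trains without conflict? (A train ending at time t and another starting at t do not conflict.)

The answer is the maximum number of intervals overlapping at any instant.
starts: [0, 2, 2, 3, 4, 6, 8, 10, 12]
ends:   [2, 3, 5, 5, 7, 10, 10, 11, 13]
s0→1 e2→0 s2→1 s2→2 e3→1 s3→2 s4→3  — peak 3.

3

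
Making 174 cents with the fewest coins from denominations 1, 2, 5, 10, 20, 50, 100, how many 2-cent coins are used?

2

Use the largest denomination that fits, subtract, and repeat.
174 − 1×100→74 − 1×50→24 − 1×20→4 − 2×2→0
Count of 2: 2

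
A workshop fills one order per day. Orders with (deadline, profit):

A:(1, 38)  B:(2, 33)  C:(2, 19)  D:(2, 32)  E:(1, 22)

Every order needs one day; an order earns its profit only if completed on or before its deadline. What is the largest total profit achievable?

71

Sort by profit descending; place each in the latest free slot ≤ its deadline.
By profit: A(d1,38), B(d2,33), D(d2,32), E(d1,22), C(d2,19)
A→slot 1; B→slot 2; D skipped; E skipped; C skipped.
Profit = 38 + 33 = 71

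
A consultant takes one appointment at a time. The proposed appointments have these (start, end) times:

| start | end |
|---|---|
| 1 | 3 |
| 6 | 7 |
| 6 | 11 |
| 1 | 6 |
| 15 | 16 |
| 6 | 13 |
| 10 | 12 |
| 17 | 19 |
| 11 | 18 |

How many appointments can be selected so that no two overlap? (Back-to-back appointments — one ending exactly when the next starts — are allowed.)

Order by finish time; keep every interval that doesn't clash with the previous kept one.
Sorted by end: (1,3)  (1,6)  (6,7)  (6,11)  (10,12)  (6,13)  (15,16)  (11,18)  (17,19)
take (1,3); skip (1,6); take (6,7); take (10,12); skip (6,13); take (15,16); take (17,19).
Selected 5 appointments.

5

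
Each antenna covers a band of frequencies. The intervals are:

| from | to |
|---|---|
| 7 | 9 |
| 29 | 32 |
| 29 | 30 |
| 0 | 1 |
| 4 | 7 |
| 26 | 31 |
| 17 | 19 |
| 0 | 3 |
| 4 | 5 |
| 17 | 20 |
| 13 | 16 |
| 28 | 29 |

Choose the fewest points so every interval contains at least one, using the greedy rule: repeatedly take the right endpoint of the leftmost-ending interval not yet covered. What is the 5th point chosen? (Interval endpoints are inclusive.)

19

Sorted: [0,1] [0,3] [4,5] [4,7] [7,9] [13,16] [17,19] [17,20] [28,29] [29,30] [26,31] [29,32]
{[0,1],[0,3]} hit by 1; {[4,5],[4,7]} hit by 5; {[7,9]} hit by 9; {[13,16]} hit by 16; {[17,19],[17,20]} hit by 19; {[28,29],[29,30],[26,31],[29,32]} hit by 29.
Points: 1, 5, 9, 16, 19, 29 (6 total).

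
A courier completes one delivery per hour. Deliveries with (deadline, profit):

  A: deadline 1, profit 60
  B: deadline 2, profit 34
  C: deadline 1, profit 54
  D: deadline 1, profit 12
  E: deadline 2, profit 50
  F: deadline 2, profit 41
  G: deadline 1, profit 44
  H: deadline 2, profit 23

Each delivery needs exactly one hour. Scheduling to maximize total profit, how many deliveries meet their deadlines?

2

Sort by profit descending; place each in the latest free slot ≤ its deadline.
Profit order: A=60 C=54 E=50 G=44 F=41 B=34 H=23 D=12
Assign: A→slot 1, C skipped, E→slot 2, G skipped, F skipped, B skipped, H skipped, D skipped.
Slots: [1:A] [2:E]
2 of 8 scheduled.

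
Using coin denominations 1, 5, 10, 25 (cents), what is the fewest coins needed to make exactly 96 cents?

Use the largest denomination that fits, subtract, and repeat.
96 − 3×25→21 − 2×10→1 − 1×1→0
Total coins = 3 + 2 + 1 = 6

6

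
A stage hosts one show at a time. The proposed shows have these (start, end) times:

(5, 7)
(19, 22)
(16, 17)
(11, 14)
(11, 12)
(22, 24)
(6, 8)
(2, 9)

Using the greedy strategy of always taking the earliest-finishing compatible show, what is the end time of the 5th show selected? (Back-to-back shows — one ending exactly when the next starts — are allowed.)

Order by finish time; keep every interval that doesn't clash with the previous kept one.
By end time: (5,7), (6,8), (2,9), (11,12), (11,14), (16,17), (19,22), (22,24).
Pick (5,7); next start ≥ 7 → (11,12); next start ≥ 12 → (16,17); next start ≥ 17 → (19,22); next start ≥ 22 → (22,24).
Selected: (5,7) (11,12) (16,17) (19,22) (22,24)

24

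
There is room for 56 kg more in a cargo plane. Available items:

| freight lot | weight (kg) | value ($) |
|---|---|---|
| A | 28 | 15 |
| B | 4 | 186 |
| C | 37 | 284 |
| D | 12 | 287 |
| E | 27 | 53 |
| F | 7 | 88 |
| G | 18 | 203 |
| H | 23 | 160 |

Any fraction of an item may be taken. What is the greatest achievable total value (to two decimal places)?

Order: B (186/4=46.50) > D (287/12=23.92) > F (88/7=12.57) > G (203/18=11.28) > C (284/37=7.68) > H (160/23=6.96) > E (53/27=1.96) > A (15/28=0.54)
Fill: take B (4 @ 186) → take D (12 @ 287) → take F (7 @ 88) → take G (18 @ 203) → take 15/37 of C → 115.14; 56/56 used.
Total value = 879.14

879.14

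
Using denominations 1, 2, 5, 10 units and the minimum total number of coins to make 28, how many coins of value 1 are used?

1

28 − 2×10→8 − 1×5→3 − 1×2→1 − 1×1→0
Count of 1: 1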